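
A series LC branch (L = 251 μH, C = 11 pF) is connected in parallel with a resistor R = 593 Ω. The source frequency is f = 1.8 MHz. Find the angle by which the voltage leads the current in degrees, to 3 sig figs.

-6.51°

ω = 2πf = 1.131e+07 rad/s
X_L = ωL = 2840 Ω
X_C = 1/(ωC) = 8040 Ω
Branch 1: Z₁ = R = 593 Ω
Branch 2 (series LC): Z₂ = j(X_L − X_C) = −j5200 Ω
Parallel: Z = Z₁Z₂/(Z₁+Z₂), |Z| = 589 Ω, ∠Z = -6.51°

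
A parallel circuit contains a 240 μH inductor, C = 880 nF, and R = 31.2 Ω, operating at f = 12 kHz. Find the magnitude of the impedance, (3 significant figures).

ω = 2πf = 75400 rad/s
X_L = ωL = 18.1 Ω
X_C = 1/(ωC) = 15.1 Ω
Parallel: admittances add. Y = 1/R + 1/(jωL) + jωC
Y = (0.0321 + j0.0111) S
|Y| = 0.0339 S → |Z| = 1/|Y| = 29.5 Ω, ∠Z = −∠Y = -19.1°

29.5 Ω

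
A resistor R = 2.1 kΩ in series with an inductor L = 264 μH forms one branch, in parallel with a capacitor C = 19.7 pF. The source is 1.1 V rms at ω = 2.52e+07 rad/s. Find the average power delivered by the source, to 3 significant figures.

X_L = ωL = 6650 Ω
X_C = 1/(ωC) = 2010 Ω
Branch 1 (R+jX_L): Z₁ = 2100 + j6650 Ω, |Z₁| = 6980 Ω
Branch 2 (−jX_C): Z₂ = −j2010 Ω
Parallel: Z = Z₁Z₂/(Z₁+Z₂), |Z| = 2760 Ω, ∠Z = -83.2°
I = V/|Z| = 399 μA
P = VI cos φ = 1.1 × 0.000399 × cos(-83.2°) = 52.2 μW

52.2 μW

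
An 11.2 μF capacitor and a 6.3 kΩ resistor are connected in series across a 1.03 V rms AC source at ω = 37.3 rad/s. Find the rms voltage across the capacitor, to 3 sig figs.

0.366 V

X_C = 1/(ωC) = 2390 Ω
Z = 6300 − j2390 Ω
|Z| = √(6300² + 2390²) = 6740 Ω
I = V/|Z| = 153 μA
V_C = I·|Z_C| = 0.000153 × 2390 = 0.366 V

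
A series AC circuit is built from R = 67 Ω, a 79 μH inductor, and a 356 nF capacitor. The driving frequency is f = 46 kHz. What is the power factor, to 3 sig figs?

ω = 2πf = 289000 rad/s
X_L = ωL = 22.8 Ω
X_C = 1/(ωC) = 9.72 Ω
Net reactance X = X_L − X_C = 13.1 Ω
Z = 67.0 + j13.1 Ω
|Z| = √(67.0² + 13.1²) = 68.3 Ω
∠Z = arctan(13.1/67.0) = 11.1°
cos φ = cos(11.1°) = 0.981

0.981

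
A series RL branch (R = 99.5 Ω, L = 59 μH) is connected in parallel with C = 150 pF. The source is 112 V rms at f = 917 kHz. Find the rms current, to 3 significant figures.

ω = 2πf = 5.762e+06 rad/s
X_L = ωL = 340 Ω
X_C = 1/(ωC) = 1160 Ω
Branch 1 (R+jX_L): Z₁ = 99.5 + j340 Ω, |Z₁| = 354 Ω
Branch 2 (−jX_C): Z₂ = −j1160 Ω
Parallel: Z = Z₁Z₂/(Z₁+Z₂), |Z| = 498 Ω, ∠Z = 66.7°
I = V/|Z| = 112/498 = 225 mA

225 mA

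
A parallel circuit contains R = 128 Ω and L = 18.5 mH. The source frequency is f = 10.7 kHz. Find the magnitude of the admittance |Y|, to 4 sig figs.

ω = 2πf = 67230 rad/s
X_L = ωL = 1244 Ω
Parallel: admittances add. Y = 1/R + 1/(jωL)
Y = (0.007812 − j0.0008040) S
|Y| = 0.007854 S → |Z| = 1/|Y| = 127.3 Ω, ∠Z = −∠Y = 5.876°

7.854 mS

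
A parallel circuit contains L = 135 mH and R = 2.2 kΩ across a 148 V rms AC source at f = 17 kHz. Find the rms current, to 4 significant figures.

ω = 2πf = 106800 rad/s
X_L = ωL = 14420 Ω
Parallel: admittances add. Y = 1/R + 1/(jωL)
Y = (0.0004545 − j6.935e-05) S
|Y| = 0.0004598 S → |Z| = 1/|Y| = 2175 Ω, ∠Z = −∠Y = 8.675°
I = V/|Z| = 148/2175 = 68.05 mA

68.05 mA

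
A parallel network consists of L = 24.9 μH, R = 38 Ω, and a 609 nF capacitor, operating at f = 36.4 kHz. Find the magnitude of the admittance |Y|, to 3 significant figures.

ω = 2πf = 228700 rad/s
X_L = ωL = 5.69 Ω
X_C = 1/(ωC) = 7.18 Ω
Parallel: admittances add. Y = 1/R + 1/(jωL) + jωC
Y = (0.0263 − j0.0363) S
|Y| = 0.0448 S → |Z| = 1/|Y| = 22.3 Ω, ∠Z = −∠Y = 54.1°

44.8 mS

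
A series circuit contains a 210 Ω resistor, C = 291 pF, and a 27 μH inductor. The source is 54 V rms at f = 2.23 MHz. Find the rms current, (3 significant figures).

ω = 2πf = 1.401e+07 rad/s
X_L = ωL = 378 Ω
X_C = 1/(ωC) = 245 Ω
Net reactance X = X_L − X_C = 133 Ω
Z = 210 + j133 Ω
|Z| = √(210² + 133²) = 249 Ω
I = V/|Z| = 54/249 = 217 mA

217 mA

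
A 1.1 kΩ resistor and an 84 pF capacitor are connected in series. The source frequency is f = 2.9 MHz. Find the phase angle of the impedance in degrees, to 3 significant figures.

-30.7°

ω = 2πf = 1.822e+07 rad/s
X_C = 1/(ωC) = 653 Ω
Z = 1100 − j653 Ω
|Z| = √(1100² + 653²) = 1280 Ω
∠Z = arctan(-653/1100) = -30.7°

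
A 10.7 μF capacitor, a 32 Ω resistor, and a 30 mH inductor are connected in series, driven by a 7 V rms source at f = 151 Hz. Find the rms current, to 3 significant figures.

ω = 2πf = 948.8 rad/s
X_L = ωL = 28.5 Ω
X_C = 1/(ωC) = 98.5 Ω
Net reactance X = X_L − X_C = -70.0 Ω
Z = 32.0 − j70.0 Ω
|Z| = √(32.0² + 70.0²) = 77.0 Ω
I = V/|Z| = 7/77.0 = 90.9 mA

90.9 mA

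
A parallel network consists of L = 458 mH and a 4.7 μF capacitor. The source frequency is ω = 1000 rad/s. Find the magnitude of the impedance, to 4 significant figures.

397.4 Ω

X_L = ωL = 458.0 Ω
X_C = 1/(ωC) = 212.8 Ω
Parallel: admittances add. Y = 1/(jωL) + jωC
Y = (0 + j0.002517) S
|Y| = 0.002517 S → |Z| = 1/|Y| = 397.4 Ω, ∠Z = −∠Y = -90.00°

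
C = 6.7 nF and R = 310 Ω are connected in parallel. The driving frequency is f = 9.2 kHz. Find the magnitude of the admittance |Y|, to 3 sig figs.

ω = 2πf = 57810 rad/s
X_C = 1/(ωC) = 2580 Ω
Parallel: admittances add. Y = 1/R + jωC
Y = (0.00323 + j0.000387) S
|Y| = 0.00325 S → |Z| = 1/|Y| = 308 Ω, ∠Z = −∠Y = -6.85°

3.25 mS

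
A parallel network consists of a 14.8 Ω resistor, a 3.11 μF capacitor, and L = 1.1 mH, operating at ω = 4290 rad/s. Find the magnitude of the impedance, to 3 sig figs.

X_L = ωL = 4.72 Ω
X_C = 1/(ωC) = 75.0 Ω
Parallel: admittances add. Y = 1/R + 1/(jωL) + jωC
Y = (0.0676 − j0.199) S
|Y| = 0.210 S → |Z| = 1/|Y| = 4.77 Ω, ∠Z = −∠Y = 71.2°

4.77 Ω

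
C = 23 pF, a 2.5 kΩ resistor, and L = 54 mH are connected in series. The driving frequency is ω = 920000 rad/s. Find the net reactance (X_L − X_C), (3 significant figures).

2420 Ω

X_L = ωL = 49700 Ω
X_C = 1/(ωC) = 47300 Ω
X = 49700 − 47300 = 2420 Ω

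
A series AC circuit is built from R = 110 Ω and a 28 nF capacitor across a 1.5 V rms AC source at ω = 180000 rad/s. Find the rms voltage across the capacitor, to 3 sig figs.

X_C = 1/(ωC) = 198 Ω
Z = 110 − j198 Ω
|Z| = √(110² + 198²) = 227 Ω
I = V/|Z| = 6.61 mA
V_C = I·|Z_C| = 0.00661 × 198 = 1.31 V

1.31 V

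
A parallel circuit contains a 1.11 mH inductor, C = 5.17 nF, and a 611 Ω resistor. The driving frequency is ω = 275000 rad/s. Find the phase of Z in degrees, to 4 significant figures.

X_L = ωL = 305.2 Ω
X_C = 1/(ωC) = 703.4 Ω
Parallel: admittances add. Y = 1/R + 1/(jωL) + jωC
Y = (0.001637 − j0.001854) S
|Y| = 0.002473 S → |Z| = 1/|Y| = 404.3 Ω, ∠Z = −∠Y = 48.57°

48.57°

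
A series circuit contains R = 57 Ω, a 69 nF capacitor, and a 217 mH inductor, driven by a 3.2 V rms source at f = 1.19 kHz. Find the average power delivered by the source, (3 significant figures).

ω = 2πf = 7477 rad/s
X_L = ωL = 1620 Ω
X_C = 1/(ωC) = 1940 Ω
Net reactance X = X_L − X_C = -316 Ω
Z = 57.0 − j316 Ω
|Z| = √(57.0² + 316²) = 321 Ω
∠Z = arctan(-316/57.0) = -79.8°
I = V/|Z| = 9.97 mA
P = VI cos φ = 3.2 × 0.00997 × cos(-79.8°) = 5.67 mW

5.67 mW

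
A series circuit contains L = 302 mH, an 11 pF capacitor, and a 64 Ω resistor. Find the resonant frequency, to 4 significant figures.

ω₀ = 1/√(LC) = 1/√(0.302 × 1.1e-11) = 548700 rad/s
f₀ = ω₀/(2π) = 87.32 kHz

87.32 kHz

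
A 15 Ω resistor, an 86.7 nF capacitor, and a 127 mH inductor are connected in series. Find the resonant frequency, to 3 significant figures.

ω₀ = 1/√(LC) = 1/√(0.127 × 8.67e-08) = 9530 rad/s
f₀ = ω₀/(2π) = 1.52 kHz

1.52 kHz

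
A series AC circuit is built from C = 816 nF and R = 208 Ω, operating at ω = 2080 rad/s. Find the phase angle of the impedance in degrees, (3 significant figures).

-70.6°

X_C = 1/(ωC) = 589 Ω
Z = 208 − j589 Ω
|Z| = √(208² + 589²) = 625 Ω
∠Z = arctan(-589/208) = -70.6°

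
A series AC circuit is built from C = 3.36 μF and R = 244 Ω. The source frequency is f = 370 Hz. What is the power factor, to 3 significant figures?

0.886

ω = 2πf = 2325 rad/s
X_C = 1/(ωC) = 128 Ω
Z = 244 − j128 Ω
|Z| = √(244² + 128²) = 276 Ω
∠Z = arctan(-128/244) = -27.7°
cos φ = cos(-27.7°) = 0.886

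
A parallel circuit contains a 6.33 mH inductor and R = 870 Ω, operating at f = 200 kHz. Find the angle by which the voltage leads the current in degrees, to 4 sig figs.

6.242°

ω = 2πf = 1.257e+06 rad/s
X_L = ωL = 7955 Ω
Parallel: admittances add. Y = 1/R + 1/(jωL)
Y = (0.001149 − j0.0001257) S
|Y| = 0.001156 S → |Z| = 1/|Y| = 864.8 Ω, ∠Z = −∠Y = 6.242°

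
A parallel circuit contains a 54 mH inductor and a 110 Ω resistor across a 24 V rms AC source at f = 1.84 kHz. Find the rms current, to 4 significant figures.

221.5 mA

ω = 2πf = 11560 rad/s
X_L = ωL = 624.3 Ω
Parallel: admittances add. Y = 1/R + 1/(jωL)
Y = (0.009091 − j0.001602) S
|Y| = 0.009231 S → |Z| = 1/|Y| = 108.3 Ω, ∠Z = −∠Y = 9.993°
I = V/|Z| = 24/108.3 = 221.5 mA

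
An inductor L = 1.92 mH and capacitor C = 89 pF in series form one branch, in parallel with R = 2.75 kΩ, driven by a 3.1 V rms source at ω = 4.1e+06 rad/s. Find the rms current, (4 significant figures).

X_L = ωL = 7872 Ω
X_C = 1/(ωC) = 2740 Ω
Branch 1: Z₁ = R = 2750 Ω
Branch 2 (series LC): Z₂ = j(X_L − X_C) = j5132 Ω
Parallel: Z = Z₁Z₂/(Z₁+Z₂), |Z| = 2424 Ω, ∠Z = 28.19°
I = V/|Z| = 3.1/2424 = 1.279 mA

1.279 mA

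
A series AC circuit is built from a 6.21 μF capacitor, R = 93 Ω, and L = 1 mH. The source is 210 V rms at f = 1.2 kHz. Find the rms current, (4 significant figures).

ω = 2πf = 7540 rad/s
X_L = ωL = 7.540 Ω
X_C = 1/(ωC) = 21.36 Ω
Net reactance X = X_L − X_C = -13.82 Ω
Z = 93.00 − j13.82 Ω
|Z| = √(93.00² + 13.82²) = 94.02 Ω
I = V/|Z| = 210/94.02 = 2.234 A

2.234 A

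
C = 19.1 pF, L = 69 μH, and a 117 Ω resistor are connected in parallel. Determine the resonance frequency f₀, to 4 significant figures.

4.384 MHz

ω₀ = 1/√(LC) = 1/√(6.9e-05 × 1.91e-11) = 2.755e+07 rad/s
f₀ = ω₀/(2π) = 4.384 MHz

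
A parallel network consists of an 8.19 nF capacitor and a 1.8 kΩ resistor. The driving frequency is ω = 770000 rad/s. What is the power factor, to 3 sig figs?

0.0878

X_C = 1/(ωC) = 159 Ω
Parallel: admittances add. Y = 1/R + jωC
Y = (0.000556 + j0.00631) S
|Y| = 0.00633 S → |Z| = 1/|Y| = 158 Ω, ∠Z = −∠Y = -85.0°
cos φ = cos(-85.0°) = 0.0878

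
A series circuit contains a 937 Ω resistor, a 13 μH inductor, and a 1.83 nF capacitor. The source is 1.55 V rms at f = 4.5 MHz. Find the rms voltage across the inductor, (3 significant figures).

ω = 2πf = 2.827e+07 rad/s
X_L = ωL = 368 Ω
X_C = 1/(ωC) = 19.3 Ω
Net reactance X = X_L − X_C = 348 Ω
Z = 937 + j348 Ω
|Z| = √(937² + 348²) = 1000 Ω
I = V/|Z| = 1.55 mA
V_L = I·|Z_L| = 0.00155 × 368 = 0.570 V

0.570 V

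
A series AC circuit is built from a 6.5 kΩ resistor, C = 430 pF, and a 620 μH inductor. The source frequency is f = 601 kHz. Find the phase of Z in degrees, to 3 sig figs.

14.9°

ω = 2πf = 3.776e+06 rad/s
X_L = ωL = 2340 Ω
X_C = 1/(ωC) = 616 Ω
Net reactance X = X_L − X_C = 1730 Ω
Z = 6500 + j1730 Ω
|Z| = √(6500² + 1730²) = 6730 Ω
∠Z = arctan(1730/6500) = 14.9°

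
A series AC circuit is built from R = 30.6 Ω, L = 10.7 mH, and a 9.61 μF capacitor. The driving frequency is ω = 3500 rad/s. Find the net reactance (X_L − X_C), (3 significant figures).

7.72 Ω

X_L = ωL = 37.4 Ω
X_C = 1/(ωC) = 29.7 Ω
X = 37.4 − 29.7 = 7.72 Ω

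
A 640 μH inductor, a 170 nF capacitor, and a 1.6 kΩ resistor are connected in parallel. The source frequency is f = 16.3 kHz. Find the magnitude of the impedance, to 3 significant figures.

446 Ω

ω = 2πf = 102400 rad/s
X_L = ωL = 65.5 Ω
X_C = 1/(ωC) = 57.4 Ω
Parallel: admittances add. Y = 1/R + 1/(jωL) + jωC
Y = (0.000625 + j0.00215) S
|Y| = 0.00224 S → |Z| = 1/|Y| = 446 Ω, ∠Z = −∠Y = -73.8°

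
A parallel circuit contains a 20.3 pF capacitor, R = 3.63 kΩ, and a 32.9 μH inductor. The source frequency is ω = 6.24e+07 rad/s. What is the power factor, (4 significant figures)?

X_L = ωL = 2053 Ω
X_C = 1/(ωC) = 789.4 Ω
Parallel: admittances add. Y = 1/R + 1/(jωL) + jωC
Y = (0.0002755 + j0.0007796) S
|Y| = 0.0008269 S → |Z| = 1/|Y| = 1209 Ω, ∠Z = −∠Y = -70.54°
cos φ = cos(-70.54°) = 0.3332

0.3332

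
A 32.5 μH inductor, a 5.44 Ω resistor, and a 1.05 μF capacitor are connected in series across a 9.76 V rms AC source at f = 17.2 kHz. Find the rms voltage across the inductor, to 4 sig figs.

4.513 V

ω = 2πf = 108100 rad/s
X_L = ωL = 3.512 Ω
X_C = 1/(ωC) = 8.813 Ω
Net reactance X = X_L − X_C = -5.300 Ω
Z = 5.440 − j5.300 Ω
|Z| = √(5.440² + 5.300²) = 7.595 Ω
I = V/|Z| = 1.285 A
V_L = I·|Z_L| = 1.285 × 3.512 = 4.513 V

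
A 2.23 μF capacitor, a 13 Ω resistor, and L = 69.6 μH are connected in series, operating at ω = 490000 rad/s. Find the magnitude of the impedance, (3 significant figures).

X_L = ωL = 34.1 Ω
X_C = 1/(ωC) = 0.915 Ω
Net reactance X = X_L − X_C = 33.2 Ω
Z = 13.0 + j33.2 Ω
|Z| = √(13.0² + 33.2²) = 35.6 Ω

35.6 Ω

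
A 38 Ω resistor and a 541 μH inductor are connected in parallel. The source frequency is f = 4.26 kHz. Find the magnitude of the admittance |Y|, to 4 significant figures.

73.90 mS

ω = 2πf = 26770 rad/s
X_L = ωL = 14.48 Ω
Parallel: admittances add. Y = 1/R + 1/(jωL)
Y = (0.02632 − j0.06906) S
|Y| = 0.07390 S → |Z| = 1/|Y| = 13.53 Ω, ∠Z = −∠Y = 69.14°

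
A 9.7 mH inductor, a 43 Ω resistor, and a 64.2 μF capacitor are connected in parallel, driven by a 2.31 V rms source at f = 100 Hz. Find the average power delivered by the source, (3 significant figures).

ω = 2πf = 628.3 rad/s
X_L = ωL = 6.09 Ω
X_C = 1/(ωC) = 24.8 Ω
Parallel: admittances add. Y = 1/R + 1/(jωL) + jωC
Y = (0.0233 − j0.124) S
|Y| = 0.126 S → |Z| = 1/|Y| = 7.94 Ω, ∠Z = −∠Y = 79.4°
I = V/|Z| = 291 mA
P = VI cos φ = 2.31 × 0.291 × cos(79.4°) = 124 mW

124 mW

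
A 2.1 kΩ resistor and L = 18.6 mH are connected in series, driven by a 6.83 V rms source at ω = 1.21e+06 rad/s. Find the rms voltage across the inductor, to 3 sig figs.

X_L = ωL = 22500 Ω
Z = 2100 + j22500 Ω
|Z| = √(2100² + 22500²) = 22600 Ω
I = V/|Z| = 302 μA
V_L = I·|Z_L| = 0.000302 × 22500 = 6.80 V

6.80 V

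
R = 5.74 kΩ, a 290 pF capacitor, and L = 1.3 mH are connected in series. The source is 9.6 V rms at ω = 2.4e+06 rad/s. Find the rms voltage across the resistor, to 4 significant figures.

9.212 V

X_L = ωL = 3120 Ω
X_C = 1/(ωC) = 1437 Ω
Net reactance X = X_L − X_C = 1683 Ω
Z = 5740 + j1683 Ω
|Z| = √(5740² + 1683²) = 5982 Ω
I = V/|Z| = 1.605 mA
V_R = I·|Z_R| = 0.001605 × 5740 = 9.212 V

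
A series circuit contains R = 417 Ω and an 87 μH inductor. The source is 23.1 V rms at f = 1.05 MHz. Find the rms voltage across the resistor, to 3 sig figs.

ω = 2πf = 6.597e+06 rad/s
X_L = ωL = 574 Ω
Z = 417 + j574 Ω
|Z| = √(417² + 574²) = 709 Ω
I = V/|Z| = 32.6 mA
V_R = I·|Z_R| = 0.0326 × 417 = 13.6 V

13.6 V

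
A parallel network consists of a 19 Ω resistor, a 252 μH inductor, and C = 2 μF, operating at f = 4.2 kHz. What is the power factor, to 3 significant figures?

ω = 2πf = 26390 rad/s
X_L = ωL = 6.65 Ω
X_C = 1/(ωC) = 18.9 Ω
Parallel: admittances add. Y = 1/R + 1/(jωL) + jωC
Y = (0.0526 − j0.0976) S
|Y| = 0.111 S → |Z| = 1/|Y| = 9.02 Ω, ∠Z = −∠Y = 61.7°
cos φ = cos(61.7°) = 0.475

0.475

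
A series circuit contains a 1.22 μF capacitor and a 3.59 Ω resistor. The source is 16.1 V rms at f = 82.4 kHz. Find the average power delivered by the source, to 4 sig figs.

60.45 W

ω = 2πf = 517700 rad/s
X_C = 1/(ωC) = 1.583 Ω
Z = 3.590 − j1.583 Ω
|Z| = √(3.590² + 1.583²) = 3.924 Ω
∠Z = arctan(-1.583/3.590) = -23.80°
I = V/|Z| = 4.103 A
P = VI cos φ = 16.1 × 4.103 × cos(-23.80°) = 60.45 W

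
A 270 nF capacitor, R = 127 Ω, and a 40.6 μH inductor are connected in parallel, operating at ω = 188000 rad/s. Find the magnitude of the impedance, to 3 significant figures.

12.4 Ω

X_L = ωL = 7.63 Ω
X_C = 1/(ωC) = 19.7 Ω
Parallel: admittances add. Y = 1/R + 1/(jωL) + jωC
Y = (0.00787 − j0.0803) S
|Y| = 0.0806 S → |Z| = 1/|Y| = 12.4 Ω, ∠Z = −∠Y = 84.4°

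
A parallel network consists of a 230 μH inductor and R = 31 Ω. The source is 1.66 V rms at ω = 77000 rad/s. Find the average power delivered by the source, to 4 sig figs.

88.89 mW

X_L = ωL = 17.71 Ω
Parallel: admittances add. Y = 1/R + 1/(jωL)
Y = (0.03226 − j0.05647) S
|Y| = 0.06503 S → |Z| = 1/|Y| = 15.38 Ω, ∠Z = −∠Y = 60.26°
I = V/|Z| = 107.9 mA
P = VI cos φ = 1.66 × 0.1079 × cos(60.26°) = 88.89 mW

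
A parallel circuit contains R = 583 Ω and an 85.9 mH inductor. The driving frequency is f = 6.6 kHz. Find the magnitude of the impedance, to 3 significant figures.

ω = 2πf = 41470 rad/s
X_L = ωL = 3560 Ω
Parallel: admittances add. Y = 1/R + 1/(jωL)
Y = (0.00172 − j0.000281) S
|Y| = 0.00174 S → |Z| = 1/|Y| = 575 Ω, ∠Z = −∠Y = 9.29°

575 Ω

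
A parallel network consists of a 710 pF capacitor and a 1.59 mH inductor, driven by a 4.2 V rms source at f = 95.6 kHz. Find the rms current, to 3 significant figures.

ω = 2πf = 600700 rad/s
X_L = ωL = 955 Ω
X_C = 1/(ωC) = 2340 Ω
Parallel: admittances add. Y = 1/(jωL) + jωC
Y = (0 − j0.000621) S
|Y| = 0.000621 S → |Z| = 1/|Y| = 1610 Ω, ∠Z = −∠Y = 90.0°
I = V/|Z| = 4.2/1610 = 2.61 mA

2.61 mA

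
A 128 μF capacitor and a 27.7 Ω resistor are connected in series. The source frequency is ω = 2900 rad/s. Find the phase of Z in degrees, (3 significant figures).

-5.55°

X_C = 1/(ωC) = 2.69 Ω
Z = 27.7 − j2.69 Ω
|Z| = √(27.7² + 2.69²) = 27.8 Ω
∠Z = arctan(-2.69/27.7) = -5.55°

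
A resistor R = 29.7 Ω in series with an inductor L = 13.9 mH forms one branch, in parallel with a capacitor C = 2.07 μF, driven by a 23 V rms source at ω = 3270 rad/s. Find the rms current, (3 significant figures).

X_L = ωL = 45.5 Ω
X_C = 1/(ωC) = 148 Ω
Branch 1 (R+jX_L): Z₁ = 29.7 + j45.5 Ω, |Z₁| = 54.3 Ω
Branch 2 (−jX_C): Z₂ = −j148 Ω
Parallel: Z = Z₁Z₂/(Z₁+Z₂), |Z| = 75.3 Ω, ∠Z = 40.6°
I = V/|Z| = 23/75.3 = 305 mA

305 mA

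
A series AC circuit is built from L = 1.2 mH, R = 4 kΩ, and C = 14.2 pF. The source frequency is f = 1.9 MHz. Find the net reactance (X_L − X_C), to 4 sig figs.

ω = 2πf = 1.194e+07 rad/s
X_L = ωL = 14330 Ω
X_C = 1/(ωC) = 5899 Ω
X = 14330 − 5899 = 8427 Ω

8427 Ω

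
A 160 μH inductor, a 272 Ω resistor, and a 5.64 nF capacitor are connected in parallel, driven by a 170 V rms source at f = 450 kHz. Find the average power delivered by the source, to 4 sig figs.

106.2 W

ω = 2πf = 2.827e+06 rad/s
X_L = ωL = 452.4 Ω
X_C = 1/(ωC) = 62.71 Ω
Parallel: admittances add. Y = 1/R + 1/(jωL) + jωC
Y = (0.003676 + j0.01374) S
|Y| = 0.01422 S → |Z| = 1/|Y| = 70.32 Ω, ∠Z = −∠Y = -75.02°
I = V/|Z| = 2.417 A
P = VI cos φ = 170 × 2.417 × cos(-75.02°) = 106.2 W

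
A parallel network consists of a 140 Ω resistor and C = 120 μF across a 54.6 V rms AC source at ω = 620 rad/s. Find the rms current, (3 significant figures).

4.08 A

X_C = 1/(ωC) = 13.4 Ω
Parallel: admittances add. Y = 1/R + jωC
Y = (0.00714 + j0.0744) S
|Y| = 0.0747 S → |Z| = 1/|Y| = 13.4 Ω, ∠Z = −∠Y = -84.5°
I = V/|Z| = 54.6/13.4 = 4.08 A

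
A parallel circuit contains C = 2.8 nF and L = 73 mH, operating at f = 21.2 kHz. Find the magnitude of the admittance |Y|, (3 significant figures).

270 μS

ω = 2πf = 133200 rad/s
X_L = ωL = 9720 Ω
X_C = 1/(ωC) = 2680 Ω
Parallel: admittances add. Y = 1/(jωL) + jωC
Y = (0 + j0.000270) S
|Y| = 0.000270 S → |Z| = 1/|Y| = 3700 Ω, ∠Z = −∠Y = -90.0°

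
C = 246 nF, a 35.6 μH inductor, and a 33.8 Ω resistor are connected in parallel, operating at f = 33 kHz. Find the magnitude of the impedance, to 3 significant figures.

11.2 Ω

ω = 2πf = 207300 rad/s
X_L = ωL = 7.38 Ω
X_C = 1/(ωC) = 19.6 Ω
Parallel: admittances add. Y = 1/R + 1/(jωL) + jωC
Y = (0.0296 − j0.0845) S
|Y| = 0.0895 S → |Z| = 1/|Y| = 11.2 Ω, ∠Z = −∠Y = 70.7°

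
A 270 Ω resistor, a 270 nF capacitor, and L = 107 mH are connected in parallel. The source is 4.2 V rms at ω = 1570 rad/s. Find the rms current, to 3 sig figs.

X_L = ωL = 168 Ω
X_C = 1/(ωC) = 2360 Ω
Parallel: admittances add. Y = 1/R + 1/(jωL) + jωC
Y = (0.00370 − j0.00553) S
|Y| = 0.00665 S → |Z| = 1/|Y| = 150 Ω, ∠Z = −∠Y = 56.2°
I = V/|Z| = 4.2/150 = 27.9 mA

27.9 mA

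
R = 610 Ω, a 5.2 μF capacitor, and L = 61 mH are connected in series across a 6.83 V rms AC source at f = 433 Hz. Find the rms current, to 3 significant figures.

ω = 2πf = 2721 rad/s
X_L = ωL = 166 Ω
X_C = 1/(ωC) = 70.7 Ω
Net reactance X = X_L − X_C = 95.3 Ω
Z = 610 + j95.3 Ω
|Z| = √(610² + 95.3²) = 617 Ω
I = V/|Z| = 6.83/617 = 11.1 mA

11.1 mA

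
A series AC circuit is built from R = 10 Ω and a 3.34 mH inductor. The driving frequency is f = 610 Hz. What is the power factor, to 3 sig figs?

0.616

ω = 2πf = 3833 rad/s
X_L = ωL = 12.8 Ω
Z = 10.0 + j12.8 Ω
|Z| = √(10.0² + 12.8²) = 16.2 Ω
∠Z = arctan(12.8/10.0) = 52.0°
cos φ = cos(52.0°) = 0.616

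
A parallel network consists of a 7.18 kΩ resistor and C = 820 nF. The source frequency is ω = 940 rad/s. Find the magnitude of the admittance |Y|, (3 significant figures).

X_C = 1/(ωC) = 1300 Ω
Parallel: admittances add. Y = 1/R + jωC
Y = (0.000139 + j0.000771) S
|Y| = 0.000783 S → |Z| = 1/|Y| = 1280 Ω, ∠Z = −∠Y = -79.8°

783 μS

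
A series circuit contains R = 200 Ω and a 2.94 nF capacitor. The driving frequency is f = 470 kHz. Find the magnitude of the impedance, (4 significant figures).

ω = 2πf = 2.953e+06 rad/s
X_C = 1/(ωC) = 115.2 Ω
Z = 200.0 − j115.2 Ω
|Z| = √(200.0² + 115.2²) = 230.8 Ω

230.8 Ω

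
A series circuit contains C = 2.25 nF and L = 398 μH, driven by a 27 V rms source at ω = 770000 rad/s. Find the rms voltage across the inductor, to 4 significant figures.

X_L = ωL = 306.5 Ω
X_C = 1/(ωC) = 577.2 Ω
Net reactance X = X_L − X_C = -270.7 Ω
Z = − j270.7 Ω
|Z| = √(0² + 270.7²) = 270.7 Ω
I = V/|Z| = 99.73 mA
V_L = I·|Z_L| = 0.09973 × 306.5 = 30.56 V

30.56 V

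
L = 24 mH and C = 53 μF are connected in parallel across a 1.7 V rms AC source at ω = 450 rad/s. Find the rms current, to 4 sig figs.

116.9 mA

X_L = ωL = 10.80 Ω
X_C = 1/(ωC) = 41.93 Ω
Parallel: admittances add. Y = 1/(jωL) + jωC
Y = (0 − j0.06874) S
|Y| = 0.06874 S → |Z| = 1/|Y| = 14.55 Ω, ∠Z = −∠Y = 90.00°
I = V/|Z| = 1.7/14.55 = 116.9 mA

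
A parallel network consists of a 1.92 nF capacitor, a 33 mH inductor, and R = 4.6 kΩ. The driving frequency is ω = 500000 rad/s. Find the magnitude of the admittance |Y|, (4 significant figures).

X_L = ωL = 16500 Ω
X_C = 1/(ωC) = 1042 Ω
Parallel: admittances add. Y = 1/R + 1/(jωL) + jωC
Y = (0.0002174 + j0.0008994) S
|Y| = 0.0009253 S → |Z| = 1/|Y| = 1081 Ω, ∠Z = −∠Y = -76.41°

925.3 μS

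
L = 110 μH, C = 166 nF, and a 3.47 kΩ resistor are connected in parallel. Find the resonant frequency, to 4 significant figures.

ω₀ = 1/√(LC) = 1/√(0.00011 × 1.66e-07) = 234000 rad/s
f₀ = ω₀/(2π) = 37.25 kHz

37.25 kHz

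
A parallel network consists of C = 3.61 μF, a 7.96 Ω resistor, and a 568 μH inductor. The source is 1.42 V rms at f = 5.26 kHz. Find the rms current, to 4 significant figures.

201.5 mA

ω = 2πf = 33050 rad/s
X_L = ωL = 18.77 Ω
X_C = 1/(ωC) = 8.382 Ω
Parallel: admittances add. Y = 1/R + 1/(jωL) + jωC
Y = (0.1256 + j0.06604) S
|Y| = 0.1419 S → |Z| = 1/|Y| = 7.046 Ω, ∠Z = −∠Y = -27.73°
I = V/|Z| = 1.42/7.046 = 201.5 mA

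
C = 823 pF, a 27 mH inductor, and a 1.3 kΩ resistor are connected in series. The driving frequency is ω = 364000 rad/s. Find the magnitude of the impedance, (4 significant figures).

X_L = ωL = 9828 Ω
X_C = 1/(ωC) = 3338 Ω
Net reactance X = X_L − X_C = 6490 Ω
Z = 1300 + j6490 Ω
|Z| = √(1300² + 6490²) = 6619 Ω

6619 Ω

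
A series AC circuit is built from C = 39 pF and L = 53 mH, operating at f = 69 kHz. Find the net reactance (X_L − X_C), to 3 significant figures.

ω = 2πf = 433500 rad/s
X_L = ωL = 23000 Ω
X_C = 1/(ωC) = 59100 Ω
X = 23000 − 59100 = -36200 Ω

-36200 Ω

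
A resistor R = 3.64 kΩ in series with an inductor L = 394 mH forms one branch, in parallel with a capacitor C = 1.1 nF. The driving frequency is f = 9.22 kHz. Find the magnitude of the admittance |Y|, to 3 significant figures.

ω = 2πf = 57930 rad/s
X_L = ωL = 22800 Ω
X_C = 1/(ωC) = 15700 Ω
Branch 1 (R+jX_L): Z₁ = 3640 + j22800 Ω, |Z₁| = 23100 Ω
Branch 2 (−jX_C): Z₂ = −j15700 Ω
Parallel: Z = Z₁Z₂/(Z₁+Z₂), |Z| = 45300 Ω, ∠Z = -72.0°
|Y| = 1/|Z| = 22.1 μS

22.1 μS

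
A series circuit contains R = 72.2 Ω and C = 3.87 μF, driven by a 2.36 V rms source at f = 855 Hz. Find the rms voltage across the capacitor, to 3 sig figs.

ω = 2πf = 5372 rad/s
X_C = 1/(ωC) = 48.1 Ω
Z = 72.2 − j48.1 Ω
|Z| = √(72.2² + 48.1²) = 86.8 Ω
I = V/|Z| = 27.2 mA
V_C = I·|Z_C| = 0.0272 × 48.1 = 1.31 V

1.31 V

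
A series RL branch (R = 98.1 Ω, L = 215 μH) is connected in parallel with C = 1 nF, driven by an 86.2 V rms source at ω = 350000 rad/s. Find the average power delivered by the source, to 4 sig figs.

47.69 W

X_L = ωL = 75.25 Ω
X_C = 1/(ωC) = 2857 Ω
Branch 1 (R+jX_L): Z₁ = 98.10 + j75.25 Ω, |Z₁| = 123.6 Ω
Branch 2 (−jX_C): Z₂ = −j2857 Ω
Parallel: Z = Z₁Z₂/(Z₁+Z₂), |Z| = 126.9 Ω, ∠Z = 35.47°
I = V/|Z| = 679.3 mA
P = VI cos φ = 86.2 × 0.6793 × cos(35.47°) = 47.69 W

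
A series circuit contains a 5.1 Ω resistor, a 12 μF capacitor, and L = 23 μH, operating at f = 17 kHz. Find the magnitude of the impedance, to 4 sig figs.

ω = 2πf = 106800 rad/s
X_L = ωL = 2.457 Ω
X_C = 1/(ωC) = 0.7802 Ω
Net reactance X = X_L − X_C = 1.677 Ω
Z = 5.100 + j1.677 Ω
|Z| = √(5.100² + 1.677²) = 5.369 Ω

5.369 Ω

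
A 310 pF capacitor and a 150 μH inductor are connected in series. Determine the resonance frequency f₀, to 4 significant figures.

738.1 kHz

ω₀ = 1/√(LC) = 1/√(0.00015 × 3.1e-10) = 4.637e+06 rad/s
f₀ = ω₀/(2π) = 738.1 kHz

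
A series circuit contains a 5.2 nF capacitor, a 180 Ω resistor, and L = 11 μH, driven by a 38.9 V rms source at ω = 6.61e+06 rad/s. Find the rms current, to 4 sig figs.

X_L = ωL = 72.71 Ω
X_C = 1/(ωC) = 29.09 Ω
Net reactance X = X_L − X_C = 43.62 Ω
Z = 180.0 + j43.62 Ω
|Z| = √(180.0² + 43.62²) = 185.2 Ω
I = V/|Z| = 38.9/185.2 = 210.0 mA

210.0 mA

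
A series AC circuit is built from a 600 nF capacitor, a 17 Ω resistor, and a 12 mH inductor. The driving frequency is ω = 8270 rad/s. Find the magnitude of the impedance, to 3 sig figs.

104 Ω

X_L = ωL = 99.2 Ω
X_C = 1/(ωC) = 202 Ω
Net reactance X = X_L − X_C = -102 Ω
Z = 17.0 − j102 Ω
|Z| = √(17.0² + 102²) = 104 Ω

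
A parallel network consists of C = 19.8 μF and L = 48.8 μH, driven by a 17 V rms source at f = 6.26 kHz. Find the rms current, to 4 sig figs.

ω = 2πf = 39330 rad/s
X_L = ωL = 1.919 Ω
X_C = 1/(ωC) = 1.284 Ω
Parallel: admittances add. Y = 1/(jωL) + jωC
Y = (0 + j0.2578) S
|Y| = 0.2578 S → |Z| = 1/|Y| = 3.879 Ω, ∠Z = −∠Y = -90.00°
I = V/|Z| = 17/3.879 = 4.383 A

4.383 A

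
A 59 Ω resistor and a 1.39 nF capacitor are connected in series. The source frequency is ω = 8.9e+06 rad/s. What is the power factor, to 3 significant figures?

X_C = 1/(ωC) = 80.8 Ω
Z = 59.0 − j80.8 Ω
|Z| = √(59.0² + 80.8²) = 100 Ω
∠Z = arctan(-80.8/59.0) = -53.9°
cos φ = cos(-53.9°) = 0.590

0.590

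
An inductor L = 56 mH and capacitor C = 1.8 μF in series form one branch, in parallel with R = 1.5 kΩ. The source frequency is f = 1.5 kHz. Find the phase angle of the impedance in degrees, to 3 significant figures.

72.6°

ω = 2πf = 9425 rad/s
X_L = ωL = 528 Ω
X_C = 1/(ωC) = 58.9 Ω
Branch 1: Z₁ = R = 1500 Ω
Branch 2 (series LC): Z₂ = j(X_L − X_C) = j469 Ω
Parallel: Z = Z₁Z₂/(Z₁+Z₂), |Z| = 447 Ω, ∠Z = 72.6°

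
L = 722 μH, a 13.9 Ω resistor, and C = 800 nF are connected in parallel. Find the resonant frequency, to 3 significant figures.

6.62 kHz

ω₀ = 1/√(LC) = 1/√(0.000722 × 8e-07) = 41610 rad/s
f₀ = ω₀/(2π) = 6.62 kHz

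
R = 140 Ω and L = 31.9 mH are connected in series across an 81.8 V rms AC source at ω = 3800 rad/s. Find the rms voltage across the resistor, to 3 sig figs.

X_L = ωL = 121 Ω
Z = 140 + j121 Ω
|Z| = √(140² + 121²) = 185 Ω
I = V/|Z| = 442 mA
V_R = I·|Z_R| = 0.442 × 140 = 61.8 V

61.8 V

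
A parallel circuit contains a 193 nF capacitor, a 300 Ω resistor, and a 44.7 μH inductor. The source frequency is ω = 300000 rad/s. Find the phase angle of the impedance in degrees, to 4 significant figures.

78.69°

X_L = ωL = 13.41 Ω
X_C = 1/(ωC) = 17.27 Ω
Parallel: admittances add. Y = 1/R + 1/(jωL) + jωC
Y = (0.003333 − j0.01667) S
|Y| = 0.01700 S → |Z| = 1/|Y| = 58.82 Ω, ∠Z = −∠Y = 78.69°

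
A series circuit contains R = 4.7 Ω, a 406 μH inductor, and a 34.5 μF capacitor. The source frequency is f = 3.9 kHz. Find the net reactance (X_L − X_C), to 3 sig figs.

ω = 2πf = 24500 rad/s
X_L = ωL = 9.95 Ω
X_C = 1/(ωC) = 1.18 Ω
X = 9.95 − 1.18 = 8.77 Ω

8.77 Ω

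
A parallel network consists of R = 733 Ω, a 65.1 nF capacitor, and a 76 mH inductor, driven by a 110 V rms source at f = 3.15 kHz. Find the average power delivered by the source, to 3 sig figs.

16.5 W

ω = 2πf = 19790 rad/s
X_L = ωL = 1500 Ω
X_C = 1/(ωC) = 776 Ω
Parallel: admittances add. Y = 1/R + 1/(jωL) + jωC
Y = (0.00136 + j0.000624) S
|Y| = 0.00150 S → |Z| = 1/|Y| = 667 Ω, ∠Z = −∠Y = -24.6°
I = V/|Z| = 165 mA
P = VI cos φ = 110 × 0.165 × cos(-24.6°) = 16.5 W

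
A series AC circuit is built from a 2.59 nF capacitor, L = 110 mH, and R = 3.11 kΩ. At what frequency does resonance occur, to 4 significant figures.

9.429 kHz

ω₀ = 1/√(LC) = 1/√(0.11 × 2.59e-09) = 59250 rad/s
f₀ = ω₀/(2π) = 9.429 kHz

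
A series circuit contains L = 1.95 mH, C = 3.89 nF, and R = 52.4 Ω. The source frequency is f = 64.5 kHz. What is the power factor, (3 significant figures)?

ω = 2πf = 405300 rad/s
X_L = ωL = 790 Ω
X_C = 1/(ωC) = 634 Ω
Net reactance X = X_L − X_C = 156 Ω
Z = 52.4 + j156 Ω
|Z| = √(52.4² + 156²) = 165 Ω
∠Z = arctan(156/52.4) = 71.4°
cos φ = cos(71.4°) = 0.319

0.319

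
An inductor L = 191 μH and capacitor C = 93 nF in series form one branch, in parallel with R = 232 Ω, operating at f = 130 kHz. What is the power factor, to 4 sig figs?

ω = 2πf = 816800 rad/s
X_L = ωL = 156.0 Ω
X_C = 1/(ωC) = 13.16 Ω
Branch 1: Z₁ = R = 232.0 Ω
Branch 2 (series LC): Z₂ = j(X_L − X_C) = j142.8 Ω
Parallel: Z = Z₁Z₂/(Z₁+Z₂), |Z| = 121.6 Ω, ∠Z = 58.38°
cos φ = cos(58.38°) = 0.5243

0.5243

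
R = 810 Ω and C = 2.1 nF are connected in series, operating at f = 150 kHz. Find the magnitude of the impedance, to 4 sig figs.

954.7 Ω

ω = 2πf = 942500 rad/s
X_C = 1/(ωC) = 505.3 Ω
Z = 810.0 − j505.3 Ω
|Z| = √(810.0² + 505.3²) = 954.7 Ω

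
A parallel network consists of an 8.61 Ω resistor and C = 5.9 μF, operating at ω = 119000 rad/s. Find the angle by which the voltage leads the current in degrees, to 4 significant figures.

-80.61°

X_C = 1/(ωC) = 1.424 Ω
Parallel: admittances add. Y = 1/R + jωC
Y = (0.1161 + j0.7021) S
|Y| = 0.7116 S → |Z| = 1/|Y| = 1.405 Ω, ∠Z = −∠Y = -80.61°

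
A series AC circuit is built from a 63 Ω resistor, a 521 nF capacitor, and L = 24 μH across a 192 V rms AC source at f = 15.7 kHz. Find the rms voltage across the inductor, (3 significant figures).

6.96 V

ω = 2πf = 98650 rad/s
X_L = ωL = 2.37 Ω
X_C = 1/(ωC) = 19.5 Ω
Net reactance X = X_L − X_C = -17.1 Ω
Z = 63.0 − j17.1 Ω
|Z| = √(63.0² + 17.1²) = 65.3 Ω
I = V/|Z| = 2.94 A
V_L = I·|Z_L| = 2.94 × 2.37 = 6.96 V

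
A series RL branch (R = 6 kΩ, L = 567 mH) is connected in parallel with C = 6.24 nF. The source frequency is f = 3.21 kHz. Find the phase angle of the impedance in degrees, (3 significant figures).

-57.9°

ω = 2πf = 20170 rad/s
X_L = ωL = 11400 Ω
X_C = 1/(ωC) = 7950 Ω
Branch 1 (R+jX_L): Z₁ = 6000 + j11400 Ω, |Z₁| = 12900 Ω
Branch 2 (−jX_C): Z₂ = −j7950 Ω
Parallel: Z = Z₁Z₂/(Z₁+Z₂), |Z| = 14800 Ω, ∠Z = -57.9°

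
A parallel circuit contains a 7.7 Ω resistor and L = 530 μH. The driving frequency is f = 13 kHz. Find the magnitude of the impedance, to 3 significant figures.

7.58 Ω

ω = 2πf = 81680 rad/s
X_L = ωL = 43.3 Ω
Parallel: admittances add. Y = 1/R + 1/(jωL)
Y = (0.130 − j0.0231) S
|Y| = 0.132 S → |Z| = 1/|Y| = 7.58 Ω, ∠Z = −∠Y = 10.1°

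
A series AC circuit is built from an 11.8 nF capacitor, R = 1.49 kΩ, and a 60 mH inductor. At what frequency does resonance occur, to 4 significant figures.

ω₀ = 1/√(LC) = 1/√(0.06 × 1.18e-08) = 37580 rad/s
f₀ = ω₀/(2π) = 5.981 kHz

5.981 kHz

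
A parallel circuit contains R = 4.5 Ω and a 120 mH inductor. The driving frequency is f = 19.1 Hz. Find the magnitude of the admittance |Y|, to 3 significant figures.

ω = 2πf = 120.0 rad/s
X_L = ωL = 14.4 Ω
Parallel: admittances add. Y = 1/R + 1/(jωL)
Y = (0.222 − j0.0694) S
|Y| = 0.233 S → |Z| = 1/|Y| = 4.30 Ω, ∠Z = −∠Y = 17.4°

233 mS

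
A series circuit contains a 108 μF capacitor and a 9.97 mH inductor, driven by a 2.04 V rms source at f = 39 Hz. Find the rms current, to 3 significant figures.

57.7 mA

ω = 2πf = 245.0 rad/s
X_L = ωL = 2.44 Ω
X_C = 1/(ωC) = 37.8 Ω
Net reactance X = X_L − X_C = -35.3 Ω
Z = − j35.3 Ω
|Z| = √(0² + 35.3²) = 35.3 Ω
I = V/|Z| = 2.04/35.3 = 57.7 mA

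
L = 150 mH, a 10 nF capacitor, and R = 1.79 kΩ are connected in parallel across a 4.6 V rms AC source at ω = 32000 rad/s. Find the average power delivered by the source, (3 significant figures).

11.8 mW

X_L = ωL = 4800 Ω
X_C = 1/(ωC) = 3120 Ω
Parallel: admittances add. Y = 1/R + 1/(jωL) + jωC
Y = (0.000559 + j0.000112) S
|Y| = 0.000570 S → |Z| = 1/|Y| = 1760 Ω, ∠Z = −∠Y = -11.3°
I = V/|Z| = 2.62 mA
P = VI cos φ = 4.6 × 0.00262 × cos(-11.3°) = 11.8 mW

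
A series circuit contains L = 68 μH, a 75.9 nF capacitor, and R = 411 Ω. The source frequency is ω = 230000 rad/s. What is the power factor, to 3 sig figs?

0.995

X_L = ωL = 15.6 Ω
X_C = 1/(ωC) = 57.3 Ω
Net reactance X = X_L − X_C = -41.6 Ω
Z = 411 − j41.6 Ω
|Z| = √(411² + 41.6²) = 413 Ω
∠Z = arctan(-41.6/411) = -5.79°
cos φ = cos(-5.79°) = 0.995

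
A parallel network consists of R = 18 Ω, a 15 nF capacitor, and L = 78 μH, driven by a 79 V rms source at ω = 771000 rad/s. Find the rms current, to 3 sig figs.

4.41 A

X_L = ωL = 60.1 Ω
X_C = 1/(ωC) = 86.5 Ω
Parallel: admittances add. Y = 1/R + 1/(jωL) + jωC
Y = (0.0556 − j0.00506) S
|Y| = 0.0558 S → |Z| = 1/|Y| = 17.9 Ω, ∠Z = −∠Y = 5.21°
I = V/|Z| = 79/17.9 = 4.41 A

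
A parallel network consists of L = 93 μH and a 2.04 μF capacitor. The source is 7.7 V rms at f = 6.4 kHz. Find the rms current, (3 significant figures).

1.43 A

ω = 2πf = 40210 rad/s
X_L = ωL = 3.74 Ω
X_C = 1/(ωC) = 12.2 Ω
Parallel: admittances add. Y = 1/(jωL) + jωC
Y = (0 − j0.185) S
|Y| = 0.185 S → |Z| = 1/|Y| = 5.39 Ω, ∠Z = −∠Y = 90.0°
I = V/|Z| = 7.7/5.39 = 1.43 A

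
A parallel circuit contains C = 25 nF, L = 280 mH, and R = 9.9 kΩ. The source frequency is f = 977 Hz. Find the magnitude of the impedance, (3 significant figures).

2270 Ω

ω = 2πf = 6139 rad/s
X_L = ωL = 1720 Ω
X_C = 1/(ωC) = 6520 Ω
Parallel: admittances add. Y = 1/R + 1/(jωL) + jωC
Y = (0.000101 − j0.000428) S
|Y| = 0.000440 S → |Z| = 1/|Y| = 2270 Ω, ∠Z = −∠Y = 76.7°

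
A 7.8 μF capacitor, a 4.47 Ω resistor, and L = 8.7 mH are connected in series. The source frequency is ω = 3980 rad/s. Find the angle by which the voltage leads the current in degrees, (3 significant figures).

28.4°

X_L = ωL = 34.6 Ω
X_C = 1/(ωC) = 32.2 Ω
Net reactance X = X_L − X_C = 2.41 Ω
Z = 4.47 + j2.41 Ω
|Z| = √(4.47² + 2.41²) = 5.08 Ω
∠Z = arctan(2.41/4.47) = 28.4°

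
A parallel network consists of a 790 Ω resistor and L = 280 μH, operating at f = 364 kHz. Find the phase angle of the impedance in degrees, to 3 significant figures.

51.0°

ω = 2πf = 2.287e+06 rad/s
X_L = ωL = 640 Ω
Parallel: admittances add. Y = 1/R + 1/(jωL)
Y = (0.00127 − j0.00156) S
|Y| = 0.00201 S → |Z| = 1/|Y| = 497 Ω, ∠Z = −∠Y = 51.0°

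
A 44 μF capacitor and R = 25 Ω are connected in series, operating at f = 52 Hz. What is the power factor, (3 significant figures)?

ω = 2πf = 326.7 rad/s
X_C = 1/(ωC) = 69.6 Ω
Z = 25.0 − j69.6 Ω
|Z| = √(25.0² + 69.6²) = 73.9 Ω
∠Z = arctan(-69.6/25.0) = -70.2°
cos φ = cos(-70.2°) = 0.338

0.338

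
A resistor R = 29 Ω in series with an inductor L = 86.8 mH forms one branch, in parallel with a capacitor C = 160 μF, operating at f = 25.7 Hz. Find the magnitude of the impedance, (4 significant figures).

ω = 2πf = 161.5 rad/s
X_L = ωL = 14.02 Ω
X_C = 1/(ωC) = 38.70 Ω
Branch 1 (R+jX_L): Z₁ = 29.00 + j14.02 Ω, |Z₁| = 32.21 Ω
Branch 2 (−jX_C): Z₂ = −j38.70 Ω
Parallel: Z = Z₁Z₂/(Z₁+Z₂), |Z| = 32.73 Ω, ∠Z = -23.80°

32.73 Ω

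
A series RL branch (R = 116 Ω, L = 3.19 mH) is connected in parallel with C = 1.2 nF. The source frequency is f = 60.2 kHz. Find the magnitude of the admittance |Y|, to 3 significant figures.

ω = 2πf = 378200 rad/s
X_L = ωL = 1210 Ω
X_C = 1/(ωC) = 2200 Ω
Branch 1 (R+jX_L): Z₁ = 116 + j1210 Ω, |Z₁| = 1210 Ω
Branch 2 (−jX_C): Z₂ = −j2200 Ω
Parallel: Z = Z₁Z₂/(Z₁+Z₂), |Z| = 2660 Ω, ∠Z = 77.9°
|Y| = 1/|Z| = 376 μS

376 μS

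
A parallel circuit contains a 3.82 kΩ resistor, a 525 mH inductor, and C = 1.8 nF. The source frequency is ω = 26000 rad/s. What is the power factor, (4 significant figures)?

X_L = ωL = 13650 Ω
X_C = 1/(ωC) = 21370 Ω
Parallel: admittances add. Y = 1/R + 1/(jωL) + jωC
Y = (0.0002618 − j2.646e-05) S
|Y| = 0.0002631 S → |Z| = 1/|Y| = 3801 Ω, ∠Z = −∠Y = 5.772°
cos φ = cos(5.772°) = 0.9949

0.9949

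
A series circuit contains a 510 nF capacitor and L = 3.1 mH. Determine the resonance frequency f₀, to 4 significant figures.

4.003 kHz

ω₀ = 1/√(LC) = 1/√(0.0031 × 5.1e-07) = 25150 rad/s
f₀ = ω₀/(2π) = 4.003 kHz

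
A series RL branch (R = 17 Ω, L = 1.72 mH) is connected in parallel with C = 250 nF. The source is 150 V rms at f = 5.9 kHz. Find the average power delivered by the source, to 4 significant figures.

87.84 W

ω = 2πf = 37070 rad/s
X_L = ωL = 63.76 Ω
X_C = 1/(ωC) = 107.9 Ω
Branch 1 (R+jX_L): Z₁ = 17.00 + j63.76 Ω, |Z₁| = 65.99 Ω
Branch 2 (−jX_C): Z₂ = −j107.9 Ω
Parallel: Z = Z₁Z₂/(Z₁+Z₂), |Z| = 150.5 Ω, ∠Z = 54.01°
I = V/|Z| = 996.5 mA
P = VI cos φ = 150 × 0.9965 × cos(54.01°) = 87.84 W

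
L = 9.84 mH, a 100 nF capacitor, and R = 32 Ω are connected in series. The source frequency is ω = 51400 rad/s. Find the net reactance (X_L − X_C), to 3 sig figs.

311 Ω

X_L = ωL = 506 Ω
X_C = 1/(ωC) = 195 Ω
X = 506 − 195 = 311 Ω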